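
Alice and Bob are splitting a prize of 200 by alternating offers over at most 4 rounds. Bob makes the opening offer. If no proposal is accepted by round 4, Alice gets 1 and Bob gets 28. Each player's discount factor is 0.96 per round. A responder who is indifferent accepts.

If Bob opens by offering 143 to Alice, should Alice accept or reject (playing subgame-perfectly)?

Reject

Work out Alice's continuation value if the offer is rejected.
Round 4 (Alice proposes): Bob gets 28 if talks fail, so Alice offers 28 and keeps 172.
Round 3 (Bob proposes): Alice can get 172 next round, worth 0.96 × 172 = 165.12 now, so Bob offers 165.12, keeping 34.88.
Round 2 (Alice proposes): Bob can get 34.88 next round, worth 0.96 × 34.88 = 33.4848 now; Alice offers that and keeps 166.5152.
So by rejecting in round 1, Alice gets 166.5152 next round, worth 0.96 × 166.5152 = 159.854592 now.
Offer 143 < 159.854592, so Alice rejects.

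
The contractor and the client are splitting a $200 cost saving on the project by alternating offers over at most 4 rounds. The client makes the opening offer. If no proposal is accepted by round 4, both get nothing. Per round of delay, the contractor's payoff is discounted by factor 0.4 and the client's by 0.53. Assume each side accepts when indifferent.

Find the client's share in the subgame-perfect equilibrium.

145.44

Round 4 (the contractor proposes): the client will accept anything ≥ 0, so the contractor offers 0 and keeps 200.
Round 3 (the client proposes): the contractor can get 200 next round, worth 0.4 × 200 = 80 now. The client offers 80 and keeps 200 − 80 = 120.
Round 2 (the contractor proposes): the client can get 120 next round, worth 0.53 × 120 = 63.6 now; the contractor offers that and keeps 136.4.
Round 1 (the client proposes): the contractor can get 136.4 next round, worth 0.4 × 136.4 = 54.56 now. The client offers 54.56 and keeps 200 − 54.56 = 145.44.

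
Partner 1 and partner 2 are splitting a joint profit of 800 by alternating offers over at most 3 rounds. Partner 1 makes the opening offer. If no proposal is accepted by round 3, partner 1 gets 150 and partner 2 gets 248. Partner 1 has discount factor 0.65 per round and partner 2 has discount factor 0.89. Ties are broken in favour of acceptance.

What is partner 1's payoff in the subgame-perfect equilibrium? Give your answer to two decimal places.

407.33

Round 3 (partner 1 proposes): partner 2 gets 248 if talks fail, so partner 1 offers 248 and keeps 552.
Round 2 (partner 2 proposes): partner 1 can get 552 next round, worth 0.65 × 552 = 358.8 now. Partner 2 offers 358.8 and keeps 800 − 358.8 = 441.2.
Round 1 (partner 1 proposes): partner 2 can get 441.2 next round, worth 0.89 × 441.2 = 392.668 now; partner 1 offers that and keeps 407.332.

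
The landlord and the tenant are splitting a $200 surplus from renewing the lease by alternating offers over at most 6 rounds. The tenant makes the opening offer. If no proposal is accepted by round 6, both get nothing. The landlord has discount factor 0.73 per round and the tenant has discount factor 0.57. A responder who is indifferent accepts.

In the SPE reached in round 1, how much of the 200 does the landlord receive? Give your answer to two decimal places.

114.18

Round 6 (the landlord proposes): the tenant will accept anything ≥ 0, so the landlord offers 0 and keeps 200.
Round 5 (the tenant proposes): the landlord can get 200 next round, worth 0.73 × 200 = 146 now, so the tenant offers 146, keeping 54.
Round 4 (the landlord proposes): the tenant can get 54 next round, worth 0.57 × 54 = 30.78 now; the landlord offers that and keeps 169.22.
Round 3 (the tenant proposes): the landlord can get 169.22 next round, worth 0.73 × 169.22 = 123.5306 now. The tenant offers 123.5306 and keeps 200 − 123.5306 = 76.4694.
Round 2 (the landlord proposes): the tenant can get 76.4694 next round, worth 0.57 × 76.4694 = 43.587558 now; the landlord offers that and keeps 156.412442.
Round 1 (the tenant proposes): the landlord can get 156.412442 next round, worth 0.73 × 156.412442 = 114.18108266 now. The tenant offers 114.18108266 and keeps 200 − 114.18108266 = 85.81891734.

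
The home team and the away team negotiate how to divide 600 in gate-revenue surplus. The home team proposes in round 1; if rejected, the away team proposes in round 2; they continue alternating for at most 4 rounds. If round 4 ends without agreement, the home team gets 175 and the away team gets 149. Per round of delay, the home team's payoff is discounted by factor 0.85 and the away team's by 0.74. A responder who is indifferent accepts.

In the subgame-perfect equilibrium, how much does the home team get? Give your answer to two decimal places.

335.58

Round 4 (the away team proposes): the home team gets 175 if talks fail, so the away team offers 175 and keeps 425.
Round 3 (the home team proposes): the away team can get 425 next round, worth 0.74 × 425 = 314.5 now; the home team offers that and keeps 285.5.
Round 2 (the away team proposes): the home team can get 285.5 next round, worth 0.85 × 285.5 = 242.675 now, so the away team offers 242.675, keeping 357.325.
Round 1 (the home team proposes): the away team can get 357.325 next round, worth 0.74 × 357.325 = 264.4205 now; the home team offers that and keeps 335.5795.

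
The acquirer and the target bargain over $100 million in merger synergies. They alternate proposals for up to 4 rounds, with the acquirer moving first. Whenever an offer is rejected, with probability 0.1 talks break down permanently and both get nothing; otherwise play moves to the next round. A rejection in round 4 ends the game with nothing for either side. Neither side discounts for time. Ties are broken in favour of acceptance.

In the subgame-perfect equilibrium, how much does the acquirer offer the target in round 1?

Round 4 (the target proposes): the acquirer will accept anything ≥ 0, so the target offers 0 and keeps 100.
Round 3 (the acquirer proposes): rejecting gives the target an expected 0.9 × 100 = 90. The acquirer offers 90 and keeps 100 − 90 = 10.
Round 2 (the target proposes): rejecting gives the acquirer an expected 0.9 × 10 = 9, so the target offers 9, keeping 91.
Round 1 (the acquirer proposes): rejecting gives the target an expected 0.9 × 91 = 81.9; the acquirer offers that and keeps 18.1.

81.9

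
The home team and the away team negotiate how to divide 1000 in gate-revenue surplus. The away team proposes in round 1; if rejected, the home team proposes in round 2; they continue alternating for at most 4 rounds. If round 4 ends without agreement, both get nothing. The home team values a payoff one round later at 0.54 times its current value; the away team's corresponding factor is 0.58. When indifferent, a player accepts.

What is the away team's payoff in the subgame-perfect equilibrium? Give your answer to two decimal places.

By backward induction:
Round 4 (the home team proposes): the away team will accept anything ≥ 0, so the home team offers 0 and keeps 1000.
Round 3 (the away team proposes): the home team can get 1000 next round, worth 0.54 × 1000 = 540 now. The away team offers 540 and keeps 1000 − 540 = 460.
Round 2 (the home team proposes): the away team can get 460 next round, worth 0.58 × 460 = 266.8 now, so the home team offers 266.8, keeping 733.2.
Round 1 (the away team proposes): the home team can get 733.2 next round, worth 0.54 × 733.2 = 395.928 now; the away team offers that and keeps 604.072.

604.07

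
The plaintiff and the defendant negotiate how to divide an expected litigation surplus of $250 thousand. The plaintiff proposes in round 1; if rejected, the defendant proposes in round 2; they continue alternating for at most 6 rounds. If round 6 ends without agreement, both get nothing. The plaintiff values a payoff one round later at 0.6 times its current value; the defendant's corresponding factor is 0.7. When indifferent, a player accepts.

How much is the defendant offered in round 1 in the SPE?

130.27

Round 6 (the defendant proposes): the plaintiff will accept anything ≥ 0, so the defendant offers 0 and keeps 250.
Round 5 (the plaintiff proposes): the defendant can get 250 next round, worth 0.7 × 250 = 175 now; the plaintiff offers that and keeps 75.
Round 4 (the defendant proposes): the plaintiff can get 75 next round, worth 0.6 × 75 = 45 now. The defendant offers 45 and keeps 250 − 45 = 205.
Round 3 (the plaintiff proposes): the defendant can get 205 next round, worth 0.7 × 205 = 143.5 now, so the plaintiff offers 143.5, keeping 106.5.
Round 2 (the defendant proposes): the plaintiff can get 106.5 next round, worth 0.6 × 106.5 = 63.9 now; the defendant offers that and keeps 186.1.
Round 1 (the plaintiff proposes): the defendant can get 186.1 next round, worth 0.7 × 186.1 = 130.27 now. The plaintiff offers 130.27 and keeps 250 − 130.27 = 119.73.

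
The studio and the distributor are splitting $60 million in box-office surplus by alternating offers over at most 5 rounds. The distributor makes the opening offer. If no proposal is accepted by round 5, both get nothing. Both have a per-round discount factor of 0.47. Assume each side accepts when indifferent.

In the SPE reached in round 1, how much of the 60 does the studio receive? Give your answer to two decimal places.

Round 5 (the distributor proposes): the studio will accept anything ≥ 0, so the distributor offers 0 and keeps 60.
Round 4 (the studio proposes): the distributor can get 60 next round, worth 0.47 × 60 = 28.2 now; the studio offers that and keeps 31.8.
Round 3 (the distributor proposes): the studio can get 31.8 next round, worth 0.47 × 31.8 = 14.946 now; the distributor offers that and keeps 45.054.
Round 2 (the studio proposes): the distributor can get 45.054 next round, worth 0.47 × 45.054 = 21.17538 now, so the studio offers 21.17538, keeping 38.82462.
Round 1 (the distributor proposes): the studio can get 38.82462 next round, worth 0.47 × 38.82462 = 18.2475714 now. The distributor offers 18.2475714 and keeps 60 − 18.2475714 = 41.7524286.

18.25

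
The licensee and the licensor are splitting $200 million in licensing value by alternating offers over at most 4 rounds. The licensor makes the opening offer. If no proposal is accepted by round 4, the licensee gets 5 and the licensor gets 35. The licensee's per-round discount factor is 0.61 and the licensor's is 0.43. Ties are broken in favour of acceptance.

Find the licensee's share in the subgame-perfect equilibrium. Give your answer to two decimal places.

95.94

Round 4 (the licensee proposes): the licensor gets 35 if talks fail, so the licensee offers 35 and keeps 165.
Round 3 (the licensor proposes): the licensee can get 165 next round, worth 0.61 × 165 = 100.65 now. The licensor offers 100.65 and keeps 200 − 100.65 = 99.35.
Round 2 (the licensee proposes): the licensor can get 99.35 next round, worth 0.43 × 99.35 = 42.7205 now. The licensee offers 42.7205 and keeps 200 − 42.7205 = 157.2795.
Round 1 (the licensor proposes): the licensee can get 157.2795 next round, worth 0.61 × 157.2795 = 95.940495 now. The licensor offers 95.940495 and keeps 200 − 95.940495 = 104.059505.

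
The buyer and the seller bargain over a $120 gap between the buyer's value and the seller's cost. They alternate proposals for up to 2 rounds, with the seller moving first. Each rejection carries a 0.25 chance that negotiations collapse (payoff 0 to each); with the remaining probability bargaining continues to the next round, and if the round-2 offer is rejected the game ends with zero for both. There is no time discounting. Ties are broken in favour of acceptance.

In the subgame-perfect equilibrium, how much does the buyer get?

90

Round 2 (the buyer proposes): rejection yields 0 for the seller; the buyer offers 0 and keeps 120.
Round 1 (the seller proposes): rejecting gives the buyer an expected 0.75 × 120 = 90. The seller offers 90 and keeps 120 − 90 = 30.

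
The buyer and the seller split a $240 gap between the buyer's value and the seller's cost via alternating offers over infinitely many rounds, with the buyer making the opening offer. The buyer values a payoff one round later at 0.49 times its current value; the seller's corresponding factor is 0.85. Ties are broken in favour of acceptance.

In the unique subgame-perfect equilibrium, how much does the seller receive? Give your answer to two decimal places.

In a stationary SPE each proposer offers the other exactly their discounted continuation value.
If the buyer keeps x when proposing and the seller keeps y when proposing, then x = 240 − 0.85y and y = 240 − 0.49x.
Solving: x = 240(1 − 0.85) / (1 − 0.49·0.85) = 36 / 0.5835 ≈ 61.6967.
The seller gets 240 − 61.6967 ≈ 178.3033.

178.30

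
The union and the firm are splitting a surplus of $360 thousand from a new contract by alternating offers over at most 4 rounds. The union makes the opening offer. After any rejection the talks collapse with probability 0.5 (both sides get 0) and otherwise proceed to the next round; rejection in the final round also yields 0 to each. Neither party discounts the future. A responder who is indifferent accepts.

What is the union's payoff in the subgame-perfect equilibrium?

Round 4 (the firm proposes): rejection yields 0 for the union; the firm offers 0 and keeps 360.
Round 3 (the union proposes): rejecting gives the firm an expected 0.5 × 360 = 180, so the union offers 180, keeping 180.
Round 2 (the firm proposes): rejecting gives the union an expected 0.5 × 180 = 90; the firm offers that and keeps 270.
Round 1 (the union proposes): rejecting gives the firm an expected 0.5 × 270 = 135, so the union offers 135, keeping 225.

225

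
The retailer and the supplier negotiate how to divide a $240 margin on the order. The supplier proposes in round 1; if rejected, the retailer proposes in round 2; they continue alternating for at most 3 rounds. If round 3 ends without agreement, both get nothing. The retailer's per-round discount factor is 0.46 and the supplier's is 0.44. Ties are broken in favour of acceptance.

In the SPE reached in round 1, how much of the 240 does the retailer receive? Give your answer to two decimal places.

61.82

Solve by backward induction from round 3.
Round 3 (the supplier proposes): rejection yields 0 for the retailer; the supplier offers 0 and keeps 240.
Round 2 (the retailer proposes): the supplier can get 240 next round, worth 0.44 × 240 = 105.6 now; the retailer offers that and keeps 134.4.
Round 1 (the supplier proposes): the retailer can get 134.4 next round, worth 0.46 × 134.4 = 61.824 now; the supplier offers that and keeps 178.176.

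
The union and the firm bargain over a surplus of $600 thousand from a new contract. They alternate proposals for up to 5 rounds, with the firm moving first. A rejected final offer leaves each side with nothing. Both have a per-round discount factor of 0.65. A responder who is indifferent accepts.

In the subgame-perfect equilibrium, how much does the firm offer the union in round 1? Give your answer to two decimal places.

Work backward from the last round.
Round 5 (the firm proposes): the union will accept anything ≥ 0, so the firm offers 0 and keeps 600.
Round 4 (the union proposes): the firm can get 600 next round, worth 0.65 × 600 = 390 now. The union offers 390 and keeps 600 − 390 = 210.
Round 3 (the firm proposes): the union can get 210 next round, worth 0.65 × 210 = 136.5 now, so the firm offers 136.5, keeping 463.5.
Round 2 (the union proposes): the firm can get 463.5 next round, worth 0.65 × 463.5 = 301.275 now; the union offers that and keeps 298.725.
Round 1 (the firm proposes): the union can get 298.725 next round, worth 0.65 × 298.725 = 194.17125 now; the firm offers that and keeps 405.82875.

194.17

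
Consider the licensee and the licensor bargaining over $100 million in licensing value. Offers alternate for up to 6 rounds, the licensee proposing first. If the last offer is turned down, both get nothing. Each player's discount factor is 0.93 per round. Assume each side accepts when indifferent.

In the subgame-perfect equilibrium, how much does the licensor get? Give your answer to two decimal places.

81.71

By backward induction:
Round 6 (the licensor proposes): the licensee will accept anything ≥ 0, so the licensor offers 0 and keeps 100.
Round 5 (the licensee proposes): the licensor can get 100 next round, worth 0.93 × 100 = 93 now. The licensee offers 93 and keeps 100 − 93 = 7.
Round 4 (the licensor proposes): the licensee can get 7 next round, worth 0.93 × 7 = 6.51 now, so the licensor offers 6.51, keeping 93.49.
Round 3 (the licensee proposes): the licensor can get 93.49 next round, worth 0.93 × 93.49 = 86.9457 now; the licensee offers that and keeps 13.0543.
Round 2 (the licensor proposes): the licensee can get 13.0543 next round, worth 0.93 × 13.0543 = 12.140499 now; the licensor offers that and keeps 87.859501.
Round 1 (the licensee proposes): the licensor can get 87.859501 next round, worth 0.93 × 87.859501 = 81.70933593 now. The licensee offers 81.70933593 and keeps 100 − 81.70933593 = 18.29066407.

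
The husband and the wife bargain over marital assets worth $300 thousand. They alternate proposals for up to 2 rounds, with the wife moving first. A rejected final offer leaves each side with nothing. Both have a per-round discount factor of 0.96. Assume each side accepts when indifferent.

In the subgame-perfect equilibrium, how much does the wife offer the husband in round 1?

Round 2 (the husband proposes): the wife will accept anything ≥ 0, so the husband offers 0 and keeps 300.
Round 1 (the wife proposes): the husband can get 300 next round, worth 0.96 × 300 = 288 now; the wife offers that and keeps 12.

288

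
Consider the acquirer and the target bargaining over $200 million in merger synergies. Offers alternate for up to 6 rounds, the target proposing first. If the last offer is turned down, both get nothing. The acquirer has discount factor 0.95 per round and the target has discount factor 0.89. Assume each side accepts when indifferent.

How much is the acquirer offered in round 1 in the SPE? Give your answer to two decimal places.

174.40

Round 6 (the acquirer proposes): the target will accept anything ≥ 0, so the acquirer offers 0 and keeps 200.
Round 5 (the target proposes): the acquirer can get 200 next round, worth 0.95 × 200 = 190 now, so the target offers 190, keeping 10.
Round 4 (the acquirer proposes): the target can get 10 next round, worth 0.89 × 10 = 8.9 now, so the acquirer offers 8.9, keeping 191.1.
Round 3 (the target proposes): the acquirer can get 191.1 next round, worth 0.95 × 191.1 = 181.545 now. The target offers 181.545 and keeps 200 − 181.545 = 18.455.
Round 2 (the acquirer proposes): the target can get 18.455 next round, worth 0.89 × 18.455 = 16.42495 now, so the acquirer offers 16.42495, keeping 183.57505.
Round 1 (the target proposes): the acquirer can get 183.57505 next round, worth 0.95 × 183.57505 = 174.3962975 now, so the target offers 174.3962975, keeping 25.6037025.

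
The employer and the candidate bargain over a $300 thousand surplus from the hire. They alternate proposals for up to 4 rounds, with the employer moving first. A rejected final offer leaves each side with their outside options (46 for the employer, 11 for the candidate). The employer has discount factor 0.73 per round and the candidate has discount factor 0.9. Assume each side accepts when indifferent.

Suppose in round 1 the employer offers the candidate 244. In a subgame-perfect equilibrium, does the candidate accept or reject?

Work out the candidate's continuation value if the offer is rejected.
Round 4 (the candidate proposes): the employer gets 46 if talks fail, so the candidate offers 46 and keeps 254.
Round 3 (the employer proposes): the candidate can get 254 next round, worth 0.9 × 254 = 228.6 now; the employer offers that and keeps 71.4.
Round 2 (the candidate proposes): the employer can get 71.4 next round, worth 0.73 × 71.4 = 52.122 now; the candidate offers that and keeps 247.878.
So by rejecting in round 1, the candidate gets 247.878 next round, worth 0.9 × 247.878 = 223.0902 now.
Offer 244 ≥ 223.0902, so the candidate accepts.

Accept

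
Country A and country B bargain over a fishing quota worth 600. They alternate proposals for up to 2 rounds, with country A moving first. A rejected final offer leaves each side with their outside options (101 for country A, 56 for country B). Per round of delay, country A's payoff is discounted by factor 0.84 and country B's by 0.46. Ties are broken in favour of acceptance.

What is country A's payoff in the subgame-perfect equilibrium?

By backward induction:
Round 2 (country B proposes): country A gets 101 if talks fail, so country B offers 101 and keeps 499.
Round 1 (country A proposes): country B can get 499 next round, worth 0.46 × 499 = 229.54 now; country A offers that and keeps 370.46.

370.46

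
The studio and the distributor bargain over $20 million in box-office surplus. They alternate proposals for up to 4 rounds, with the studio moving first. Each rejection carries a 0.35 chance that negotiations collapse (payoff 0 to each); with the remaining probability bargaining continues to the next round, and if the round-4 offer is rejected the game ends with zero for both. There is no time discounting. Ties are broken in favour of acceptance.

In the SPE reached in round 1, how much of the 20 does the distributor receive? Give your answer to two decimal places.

10.04

Round 4 (the distributor proposes): rejection yields 0 for the studio; the distributor offers 0 and keeps 20.
Round 3 (the studio proposes): rejecting gives the distributor an expected 0.65 × 20 = 13, so the studio offers 13, keeping 7.
Round 2 (the distributor proposes): rejecting gives the studio an expected 0.65 × 7 = 4.55; the distributor offers that and keeps 15.45.
Round 1 (the studio proposes): rejecting gives the distributor an expected 0.65 × 15.45 = 10.0425. The studio offers 10.0425 and keeps 20 − 10.0425 = 9.9575.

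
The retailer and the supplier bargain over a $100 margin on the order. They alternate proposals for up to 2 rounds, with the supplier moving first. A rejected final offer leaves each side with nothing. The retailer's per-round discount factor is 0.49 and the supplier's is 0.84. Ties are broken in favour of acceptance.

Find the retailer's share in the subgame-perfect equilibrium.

By backward induction:
Round 2 (the retailer proposes): rejection yields 0 for the supplier; the retailer offers 0 and keeps 100.
Round 1 (the supplier proposes): the retailer can get 100 next round, worth 0.49 × 100 = 49 now; the supplier offers that and keeps 51.

49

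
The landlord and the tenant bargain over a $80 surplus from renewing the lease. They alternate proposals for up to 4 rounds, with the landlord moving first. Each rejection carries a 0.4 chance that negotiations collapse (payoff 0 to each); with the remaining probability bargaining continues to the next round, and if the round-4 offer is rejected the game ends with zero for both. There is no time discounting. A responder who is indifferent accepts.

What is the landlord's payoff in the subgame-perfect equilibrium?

Round 4 (the tenant proposes): rejection yields 0 for the landlord; the tenant offers 0 and keeps 80.
Round 3 (the landlord proposes): rejecting gives the tenant an expected 0.6 × 80 = 48. The landlord offers 48 and keeps 80 − 48 = 32.
Round 2 (the tenant proposes): rejecting gives the landlord an expected 0.6 × 32 = 19.2; the tenant offers that and keeps 60.8.
Round 1 (the landlord proposes): rejecting gives the tenant an expected 0.6 × 60.8 = 36.48, so the landlord offers 36.48, keeping 43.52.

43.52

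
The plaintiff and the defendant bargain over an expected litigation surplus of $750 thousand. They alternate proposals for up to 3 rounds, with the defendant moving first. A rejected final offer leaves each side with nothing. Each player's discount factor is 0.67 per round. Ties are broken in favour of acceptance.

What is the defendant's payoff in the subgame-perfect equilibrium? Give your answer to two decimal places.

584.18

Work backward from the last round.
Round 3 (the defendant proposes): rejection yields 0 for the plaintiff; the defendant offers 0 and keeps 750.
Round 2 (the plaintiff proposes): the defendant can get 750 next round, worth 0.67 × 750 = 502.5 now; the plaintiff offers that and keeps 247.5.
Round 1 (the defendant proposes): the plaintiff can get 247.5 next round, worth 0.67 × 247.5 = 165.825 now, so the defendant offers 165.825, keeping 584.175.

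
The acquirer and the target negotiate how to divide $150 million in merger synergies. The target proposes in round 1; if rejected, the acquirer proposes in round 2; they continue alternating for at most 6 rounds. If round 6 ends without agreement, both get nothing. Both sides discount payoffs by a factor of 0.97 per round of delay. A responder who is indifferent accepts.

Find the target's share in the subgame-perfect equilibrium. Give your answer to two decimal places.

12.72

Round 6 (the acquirer proposes): the target will accept anything ≥ 0, so the acquirer offers 0 and keeps 150.
Round 5 (the target proposes): the acquirer can get 150 next round, worth 0.97 × 150 = 145.5 now; the target offers that and keeps 4.5.
Round 4 (the acquirer proposes): the target can get 4.5 next round, worth 0.97 × 4.5 = 4.365 now; the acquirer offers that and keeps 145.635.
Round 3 (the target proposes): the acquirer can get 145.635 next round, worth 0.97 × 145.635 = 141.26595 now, so the target offers 141.26595, keeping 8.73405.
Round 2 (the acquirer proposes): the target can get 8.73405 next round, worth 0.97 × 8.73405 = 8.4720285 now, so the acquirer offers 8.4720285, keeping 141.5279715.
Round 1 (the target proposes): the acquirer can get 141.5279715 next round, worth 0.97 × 141.5279715 = 137.282132355 now; the target offers that and keeps 12.717867645.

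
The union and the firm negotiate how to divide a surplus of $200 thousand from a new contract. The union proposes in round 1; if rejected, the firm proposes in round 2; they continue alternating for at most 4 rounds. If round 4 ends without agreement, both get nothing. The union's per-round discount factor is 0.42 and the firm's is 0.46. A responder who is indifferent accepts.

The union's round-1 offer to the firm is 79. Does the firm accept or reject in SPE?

Round 4 (the firm proposes): rejection yields 0 for the union; the firm offers 0 and keeps 200.
Round 3 (the union proposes): the firm can get 200 next round, worth 0.46 × 200 = 92 now; the union offers that and keeps 108.
Round 2 (the firm proposes): the union can get 108 next round, worth 0.42 × 108 = 45.36 now; the firm offers that and keeps 154.64.
So by rejecting in round 1, the firm gets 154.64 next round, worth 0.46 × 154.64 = 71.1344 now.
Offer 79 ≥ 71.1344, so the firm accepts.

Accept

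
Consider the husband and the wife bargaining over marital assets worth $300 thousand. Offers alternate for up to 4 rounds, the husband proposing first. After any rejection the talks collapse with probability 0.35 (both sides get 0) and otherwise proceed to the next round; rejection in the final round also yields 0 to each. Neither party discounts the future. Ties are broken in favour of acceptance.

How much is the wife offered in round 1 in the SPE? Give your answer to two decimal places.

By backward induction:
Round 4 (the wife proposes): rejection yields 0 for the husband; the wife offers 0 and keeps 300.
Round 3 (the husband proposes): rejecting gives the wife an expected 0.65 × 300 = 195, so the husband offers 195, keeping 105.
Round 2 (the wife proposes): rejecting gives the husband an expected 0.65 × 105 = 68.25, so the wife offers 68.25, keeping 231.75.
Round 1 (the husband proposes): rejecting gives the wife an expected 0.65 × 231.75 = 150.6375, so the husband offers 150.6375, keeping 149.3625.

150.64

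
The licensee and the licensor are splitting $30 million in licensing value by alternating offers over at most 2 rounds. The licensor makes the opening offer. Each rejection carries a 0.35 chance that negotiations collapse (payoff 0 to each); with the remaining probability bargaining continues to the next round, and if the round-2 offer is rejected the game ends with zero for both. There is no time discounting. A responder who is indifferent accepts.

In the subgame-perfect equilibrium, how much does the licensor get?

10.5

Round 2 (the licensee proposes): the licensor will accept anything ≥ 0, so the licensee offers 0 and keeps 30.
Round 1 (the licensor proposes): rejecting gives the licensee an expected 0.65 × 30 = 19.5; the licensor offers that and keeps 10.5.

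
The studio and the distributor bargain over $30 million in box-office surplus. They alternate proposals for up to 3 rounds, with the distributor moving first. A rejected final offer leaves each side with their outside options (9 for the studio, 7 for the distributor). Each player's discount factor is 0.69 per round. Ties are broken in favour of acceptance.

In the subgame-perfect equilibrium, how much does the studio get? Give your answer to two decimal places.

10.70

Round 3 (the distributor proposes): the studio gets 9 if talks fail, so the distributor offers 9 and keeps 21.
Round 2 (the studio proposes): the distributor can get 21 next round, worth 0.69 × 21 = 14.49 now; the studio offers that and keeps 15.51.
Round 1 (the distributor proposes): the studio can get 15.51 next round, worth 0.69 × 15.51 = 10.7019 now; the distributor offers that and keeps 19.2981.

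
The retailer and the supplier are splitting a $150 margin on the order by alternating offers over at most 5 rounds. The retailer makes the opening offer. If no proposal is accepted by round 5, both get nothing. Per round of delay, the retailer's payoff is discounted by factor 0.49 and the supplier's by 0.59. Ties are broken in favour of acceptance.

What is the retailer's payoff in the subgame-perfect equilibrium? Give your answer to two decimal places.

91.82

Round 5 (the retailer proposes): rejection yields 0 for the supplier; the retailer offers 0 and keeps 150.
Round 4 (the supplier proposes): the retailer can get 150 next round, worth 0.49 × 150 = 73.5 now. The supplier offers 73.5 and keeps 150 − 73.5 = 76.5.
Round 3 (the retailer proposes): the supplier can get 76.5 next round, worth 0.59 × 76.5 = 45.135 now, so the retailer offers 45.135, keeping 104.865.
Round 2 (the supplier proposes): the retailer can get 104.865 next round, worth 0.49 × 104.865 = 51.38385 now; the supplier offers that and keeps 98.61615.
Round 1 (the retailer proposes): the supplier can get 98.61615 next round, worth 0.59 × 98.61615 = 58.1835285 now; the retailer offers that and keeps 91.8164715.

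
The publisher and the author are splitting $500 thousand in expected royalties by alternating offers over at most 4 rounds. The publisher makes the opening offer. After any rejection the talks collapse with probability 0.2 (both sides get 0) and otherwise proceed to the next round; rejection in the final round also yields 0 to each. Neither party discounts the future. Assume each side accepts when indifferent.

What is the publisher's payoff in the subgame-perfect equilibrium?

164

Round 4 (the author proposes): the publisher will accept anything ≥ 0, so the author offers 0 and keeps 500.
Round 3 (the publisher proposes): rejecting gives the author an expected 0.8 × 500 = 400; the publisher offers that and keeps 100.
Round 2 (the author proposes): rejecting gives the publisher an expected 0.8 × 100 = 80, so the author offers 80, keeping 420.
Round 1 (the publisher proposes): rejecting gives the author an expected 0.8 × 420 = 336, so the publisher offers 336, keeping 164.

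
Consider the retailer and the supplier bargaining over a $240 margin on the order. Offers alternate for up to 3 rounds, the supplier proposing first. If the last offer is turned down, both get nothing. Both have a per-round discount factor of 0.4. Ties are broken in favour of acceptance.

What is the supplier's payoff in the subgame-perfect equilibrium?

By backward induction:
Round 3 (the supplier proposes): the retailer will accept anything ≥ 0, so the supplier offers 0 and keeps 240.
Round 2 (the retailer proposes): the supplier can get 240 next round, worth 0.4 × 240 = 96 now; the retailer offers that and keeps 144.
Round 1 (the supplier proposes): the retailer can get 144 next round, worth 0.4 × 144 = 57.6 now. The supplier offers 57.6 and keeps 240 − 57.6 = 182.4.

182.4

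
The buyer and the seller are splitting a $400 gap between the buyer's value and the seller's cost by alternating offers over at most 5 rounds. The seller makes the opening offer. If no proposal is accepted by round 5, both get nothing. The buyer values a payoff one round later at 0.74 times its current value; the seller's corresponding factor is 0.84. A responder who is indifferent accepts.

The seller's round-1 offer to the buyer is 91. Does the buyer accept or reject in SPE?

Accept

Work out the buyer's continuation value if the offer is rejected.
Round 5 (the seller proposes): the buyer will accept anything ≥ 0, so the seller offers 0 and keeps 400.
Round 4 (the buyer proposes): the seller can get 400 next round, worth 0.84 × 400 = 336 now; the buyer offers that and keeps 64.
Round 3 (the seller proposes): the buyer can get 64 next round, worth 0.74 × 64 = 47.36 now; the seller offers that and keeps 352.64.
Round 2 (the buyer proposes): the seller can get 352.64 next round, worth 0.84 × 352.64 = 296.2176 now, so the buyer offers 296.2176, keeping 103.7824.
So by rejecting in round 1, the buyer gets 103.7824 next round, worth 0.74 × 103.7824 = 76.798976 now.
Offer 91 ≥ 76.798976, so the buyer accepts.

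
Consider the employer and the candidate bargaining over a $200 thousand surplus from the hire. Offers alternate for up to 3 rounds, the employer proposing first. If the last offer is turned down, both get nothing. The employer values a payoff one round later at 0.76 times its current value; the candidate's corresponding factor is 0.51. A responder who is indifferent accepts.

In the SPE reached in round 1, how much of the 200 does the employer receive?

Solve by backward induction from round 3.
Round 3 (the employer proposes): rejection yields 0 for the candidate; the employer offers 0 and keeps 200.
Round 2 (the candidate proposes): the employer can get 200 next round, worth 0.76 × 200 = 152 now, so the candidate offers 152, keeping 48.
Round 1 (the employer proposes): the candidate can get 48 next round, worth 0.51 × 48 = 24.48 now, so the employer offers 24.48, keeping 175.52.

175.52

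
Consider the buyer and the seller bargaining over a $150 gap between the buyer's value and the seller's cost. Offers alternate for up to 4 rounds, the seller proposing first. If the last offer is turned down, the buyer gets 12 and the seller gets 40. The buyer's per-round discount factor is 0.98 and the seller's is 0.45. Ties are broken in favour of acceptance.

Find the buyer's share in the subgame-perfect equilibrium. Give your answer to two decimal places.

Round 4 (the buyer proposes): the seller gets 40 if talks fail, so the buyer offers 40 and keeps 110.
Round 3 (the seller proposes): the buyer can get 110 next round, worth 0.98 × 110 = 107.8 now. The seller offers 107.8 and keeps 150 − 107.8 = 42.2.
Round 2 (the buyer proposes): the seller can get 42.2 next round, worth 0.45 × 42.2 = 18.99 now; the buyer offers that and keeps 131.01.
Round 1 (the seller proposes): the buyer can get 131.01 next round, worth 0.98 × 131.01 = 128.3898 now, so the seller offers 128.3898, keeping 21.6102.

128.39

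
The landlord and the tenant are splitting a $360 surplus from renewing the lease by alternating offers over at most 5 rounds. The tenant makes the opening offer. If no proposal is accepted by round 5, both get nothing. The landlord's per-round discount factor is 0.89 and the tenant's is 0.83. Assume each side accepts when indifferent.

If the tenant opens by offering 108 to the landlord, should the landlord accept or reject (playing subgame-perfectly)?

Accept

Work out the landlord's continuation value if the offer is rejected.
Round 5 (the tenant proposes): rejection yields 0 for the landlord; the tenant offers 0 and keeps 360.
Round 4 (the landlord proposes): the tenant can get 360 next round, worth 0.83 × 360 = 298.8 now; the landlord offers that and keeps 61.2.
Round 3 (the tenant proposes): the landlord can get 61.2 next round, worth 0.89 × 61.2 = 54.468 now, so the tenant offers 54.468, keeping 305.532.
Round 2 (the landlord proposes): the tenant can get 305.532 next round, worth 0.83 × 305.532 = 253.59156 now, so the landlord offers 253.59156, keeping 106.40844.
So by rejecting in round 1, the landlord gets 106.40844 next round, worth 0.89 × 106.40844 = 94.7035116 now.
Offer 108 ≥ 94.7035116, so the landlord accepts.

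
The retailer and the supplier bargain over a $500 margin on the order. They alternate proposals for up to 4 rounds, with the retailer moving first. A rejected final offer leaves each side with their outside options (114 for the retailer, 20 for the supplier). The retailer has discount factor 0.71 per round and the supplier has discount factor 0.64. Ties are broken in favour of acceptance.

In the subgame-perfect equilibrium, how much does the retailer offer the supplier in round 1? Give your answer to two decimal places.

Round 4 (the supplier proposes): the retailer gets 114 if talks fail, so the supplier offers 114 and keeps 386.
Round 3 (the retailer proposes): the supplier can get 386 next round, worth 0.64 × 386 = 247.04 now. The retailer offers 247.04 and keeps 500 − 247.04 = 252.96.
Round 2 (the supplier proposes): the retailer can get 252.96 next round, worth 0.71 × 252.96 = 179.6016 now. The supplier offers 179.6016 and keeps 500 − 179.6016 = 320.3984.
Round 1 (the retailer proposes): the supplier can get 320.3984 next round, worth 0.64 × 320.3984 = 205.054976 now, so the retailer offers 205.054976, keeping 294.945024.

205.05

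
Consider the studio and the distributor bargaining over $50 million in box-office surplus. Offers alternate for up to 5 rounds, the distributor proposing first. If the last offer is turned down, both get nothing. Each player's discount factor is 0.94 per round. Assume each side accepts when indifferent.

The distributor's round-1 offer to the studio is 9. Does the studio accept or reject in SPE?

Round 5 (the distributor proposes): rejection yields 0 for the studio; the distributor offers 0 and keeps 50.
Round 4 (the studio proposes): the distributor can get 50 next round, worth 0.94 × 50 = 47 now; the studio offers that and keeps 3.
Round 3 (the distributor proposes): the studio can get 3 next round, worth 0.94 × 3 = 2.82 now; the distributor offers that and keeps 47.18.
Round 2 (the studio proposes): the distributor can get 47.18 next round, worth 0.94 × 47.18 = 44.3492 now; the studio offers that and keeps 5.6508.
So by rejecting in round 1, the studio gets 5.6508 next round, worth 0.94 × 5.6508 = 5.311752 now.
Offer 9 ≥ 5.311752, so the studio accepts.

Accept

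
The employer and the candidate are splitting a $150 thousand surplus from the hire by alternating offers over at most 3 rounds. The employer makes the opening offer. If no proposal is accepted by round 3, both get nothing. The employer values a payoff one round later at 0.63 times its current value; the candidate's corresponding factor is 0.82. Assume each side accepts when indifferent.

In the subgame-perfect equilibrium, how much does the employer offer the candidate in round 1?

Round 3 (the employer proposes): rejection yields 0 for the candidate; the employer offers 0 and keeps 150.
Round 2 (the candidate proposes): the employer can get 150 next round, worth 0.63 × 150 = 94.5 now; the candidate offers that and keeps 55.5.
Round 1 (the employer proposes): the candidate can get 55.5 next round, worth 0.82 × 55.5 = 45.51 now; the employer offers that and keeps 104.49.

45.51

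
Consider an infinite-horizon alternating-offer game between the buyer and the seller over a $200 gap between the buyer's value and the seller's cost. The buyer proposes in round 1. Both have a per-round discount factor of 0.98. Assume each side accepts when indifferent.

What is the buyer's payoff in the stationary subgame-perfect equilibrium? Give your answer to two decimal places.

Let x be the buyer's share when the buyer proposes and y be the seller's share when the seller proposes.
The seller accepts iff offered ≥ 0.98·y, so x = 200 − 0.98y. Symmetrically y = 200 − 0.98x.
Substituting: x = 200 − 0.98(200 − 0.98x), giving x(1 − 0.98·0.98) = 200(1 − 0.98).
So x = 200 × 0.02 / 0.0396 ≈ 101.0101, and the seller receives 200 − x ≈ 98.9899.

101.01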